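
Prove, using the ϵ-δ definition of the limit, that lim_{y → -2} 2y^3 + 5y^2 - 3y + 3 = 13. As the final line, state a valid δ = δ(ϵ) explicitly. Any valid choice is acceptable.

Let ϵ > 0. We want δ > 0 such that 0 < |y + 2| < δ implies |(2y^3 + 5y^2 - 3y + 3) − 13| < ϵ.
(2y^3 + 5y^2 - 3y + 3) − 13 = 2y^3 + 5y^2 - 3y - 10 = (y + 2)(2y^2 + y - 5).
So |(2y^3 + 5y^2 - 3y + 3) − 13| = |y + 2|·|2y^2 + y - 5|.
Require δ ≤ 1. Then |y + 2| < 1 gives |y| < 3, and by the triangle inequality |2y^2 + y - 5| ≤ 2·3^2 + 3 + 5 = 26.
Hence |(2y^3 + 5y^2 - 3y + 3) − 13| ≤ 26|y + 2| < ϵ provided |y + 2| < ϵ/26.
Choosing δ = min(1, ϵ/26) ensures both conditions, hence |(2y^3 + 5y^2 - 3y + 3) − 13| < ϵ.

δ = min(1, ϵ/26)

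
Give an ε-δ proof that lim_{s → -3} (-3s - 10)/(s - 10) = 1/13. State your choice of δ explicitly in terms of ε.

Suppose ε > 0. We want δ > 0 with 0 < |s + 3| < δ ⇒ |(-3s - 10)/(s - 10) − (1/13)| < ε.
Combining over a common denominator, (-3s - 10)/(s - 10) − (1/13) = [(-3s - 10)·(-13) − (-1)·(s - 10)] / [(-13)·(s - 10)] = 40(s + 3) / ((-13)(s - 10)).
So |(-3s - 10)/(s - 10) − (1/13)| = 40|s + 3| / (13·|s − 10|).
Restrict δ ≤ 13/2. Then |s + 3| < 13/2 gives |s − 10| = |(s + 3) + (-13)| ≥ 13 − 13/2 = 13/2.
Hence |(-3s - 10)/(s - 10) − (1/13)| < 40|s + 3|/(13·(13/2)) = (80/169)|s + 3|, which is < ε once |s + 3| < (169/80)ε.
Take δ = min(13/2, (169/80)ε). Then 0 < |s + 3| < δ forces both bounds, so |(-3s - 10)/(s - 10) − (1/13)| < ε.

δ = min(13/2, (169/80)ε)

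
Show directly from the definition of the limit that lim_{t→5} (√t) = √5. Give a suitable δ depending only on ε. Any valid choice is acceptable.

δ = min(5, √5·ε)

Suppose ε > 0. We want δ > 0 such that 0 < |t − 5| < δ implies |√t − √5| < ε.
Rationalise: √t − √5 = (t − 5)/(√t + √5), so |√t − √5| = |t − 5|/(√t + √5).
Restrict δ ≤ 5 so that |t − 5| < 5 forces t > 0, and then √t + √5 > √5.
Hence |√t − √5| < |t − 5|/√5, which is < ε once |t − 5| < √5·ε.
Take δ = min(5, √5·ε). If 0 < |t − 5| < δ then t > 0 and |√t − √5| < |t − 5|/√5 < ε.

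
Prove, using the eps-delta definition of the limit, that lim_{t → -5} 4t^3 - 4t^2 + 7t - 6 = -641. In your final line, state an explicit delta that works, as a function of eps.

delta = min(2, eps/491)

Suppose eps > 0. We want delta > 0 such that 0 < |t + 5| < delta implies |(4t^3 - 4t^2 + 7t - 6) + 641| < eps.
(4t^3 - 4t^2 + 7t - 6) + 641 = 4t^3 - 4t^2 + 7t + 635 = (t + 5)(4t^2 - 24t + 127).
So |(4t^3 - 4t^2 + 7t - 6) + 641| = |t + 5|·|4t^2 - 24t + 127|.
Require delta ≤ 2. Then |t + 5| < 2 gives |t| < 7, and by the triangle inequality |4t^2 - 24t + 127| ≤ 4·7^2 + 24·7 + 127 = 491.
Hence |(4t^3 - 4t^2 + 7t - 6) + 641| ≤ 491|t + 5| < eps provided |t + 5| < eps/491.
Choosing delta = min(2, eps/491) ensures both conditions, hence |(4t^3 - 4t^2 + 7t - 6) + 641| < eps.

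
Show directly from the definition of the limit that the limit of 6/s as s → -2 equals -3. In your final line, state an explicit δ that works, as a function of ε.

δ = min(1, (1/3)ε)

Let ε > 0. We seek δ > 0 such that 0 < |s + 2| < δ implies |6/s + 3| < ε.
|6/s + 3| = 6·|-2 − s|/(2·|s|) = 6|s + 2|/(2|s|).
Require δ ≤ 1 so that |s| > 2 − 1 = 1, hence 2|s| > 2.
Then |6/s + 3| < 6|s + 2|/2, which is < ε when |s + 2| < (1/3)ε.
Take δ = min(1, (1/3)ε). Then 0 < |s + 2| < δ gives both |s + 2| < 1 and |s + 2| < (1/3)ε, so |6/s + 3| < ε.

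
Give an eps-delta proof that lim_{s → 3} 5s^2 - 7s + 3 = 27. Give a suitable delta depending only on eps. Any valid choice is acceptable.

Fix eps > 0. We want delta > 0 such that 0 < |s − 3| < delta implies |(5s^2 - 7s + 3) − 27| < eps.
(5s^2 - 7s + 3) − 27 = 5s^2 - 7s - 24 = (s − 3)(5s + 8).
So |(5s^2 - 7s + 3) − 27| = |s − 3|·|5s + 8|.
Require delta ≤ 1. Then |s − 3| < 1 gives |s| < 4, and by the triangle inequality |5s + 8| ≤ 5·4 + 8 = 28.
Hence |(5s^2 - 7s + 3) − 27| ≤ 28|s − 3| < eps provided |s − 3| < eps/28.
Choosing delta = min(1, eps/28) ensures both conditions, hence |(5s^2 - 7s + 3) − 27| < eps.

delta = min(1, eps/28)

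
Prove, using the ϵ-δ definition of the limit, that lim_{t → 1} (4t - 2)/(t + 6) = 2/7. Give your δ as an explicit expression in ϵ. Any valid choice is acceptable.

Let ϵ > 0. We want δ > 0 with 0 < |t − 1| < δ ⇒ |(4t - 2)/(t + 6) − (2/7)| < ϵ.
Combining over a common denominator, (4t - 2)/(t + 6) − (2/7) = [(4t - 2)·7 − 2·(t + 6)] / [7·(t + 6)] = 26(t − 1) / (7(t + 6)).
So |(4t - 2)/(t + 6) − (2/7)| = 26|t − 1| / (7·|t + 6|).
Restrict δ ≤ 7/2. Then |t − 1| < 7/2 gives |t + 6| = |(t − 1) + 7| ≥ 7 − 7/2 = 7/2.
Hence |(4t - 2)/(t + 6) − (2/7)| < 26|t − 1|/(7·(7/2)) = (52/49)|t − 1|, which is < ϵ once |t − 1| < (49/52)ϵ.
Take δ = min(7/2, (49/52)ϵ). Then 0 < |t − 1| < δ forces both bounds, so |(4t - 2)/(t + 6) − (2/7)| < ϵ.

δ = min(7/2, (49/52)ϵ)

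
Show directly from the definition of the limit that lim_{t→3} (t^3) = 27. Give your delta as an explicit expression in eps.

delta = min(2, eps/49)

Let eps > 0. We seek delta > 0 with 0 < |t − 3| < delta ⇒ |t^3 − 27| < eps.
Factor: t^3 − 27 = (t − 3)(t^2 + 3t + 9), so |t^3 − 27| = |t − 3|·|t^2 + 3t + 9|.
Impose delta ≤ 2 so that |t| < 5; then |t^2 + 3t + 9| ≤ 49.
Hence |t^3 − 27| ≤ 49|t − 3|, which is < eps once |t − 3| < eps/49.
Take delta = min(2, eps/49). If 0 < |t − 3| < delta then both bounds hold and |t^3 − 27| ≤ 49|t − 3| < 49·(eps/49) = eps.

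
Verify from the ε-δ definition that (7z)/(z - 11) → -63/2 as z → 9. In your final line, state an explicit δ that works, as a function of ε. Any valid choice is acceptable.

δ = min(1, (2/77)ε)

Let ε > 0. We want δ > 0 with 0 < |z − 9| < δ ⇒ |(7z)/(z - 11) + 63/2| < ε.
Combining over a common denominator, (7z)/(z - 11) + 63/2 = [(7z)·(-2) − 63·(z - 11)] / [(-2)·(z - 11)] = -77(z − 9) / ((-2)(z - 11)).
So |(7z)/(z - 11) + 63/2| = 77|z − 9| / (2·|z − 11|).
Require δ ≤ 1, so |z − 11| ≥ |-2| − |z − 9| > 2 − 1 = 1.
Hence |(7z)/(z - 11) + 63/2| < 77|z − 9|/(2·1) = (77/2)|z − 9|, which is < ε once |z − 9| < (2/77)ε.
Take δ = min(1, (2/77)ε). Then 0 < |z − 9| < δ forces both bounds, so |(7z)/(z - 11) + 63/2| < ε.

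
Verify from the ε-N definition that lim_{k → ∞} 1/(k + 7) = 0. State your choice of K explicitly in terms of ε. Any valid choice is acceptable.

K = 1/ε

Let ε > 0. For k ≥ 1, |1/(k + 7) − 0| = 1/(k + 7) ≤ 1/k.
We need 1/k < ε, i.e. k > 1/ε.
Take K = 1/ε. If k > K then |1/(k + 7)| ≤ 1/k < ε.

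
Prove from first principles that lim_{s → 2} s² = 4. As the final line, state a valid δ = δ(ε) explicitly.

δ = min(2, ε/6)

Let ε > 0 be given. We seek δ > 0 with 0 < |s − 2| < δ ⇒ |s² − 4| < ε.
Factor: s² − 4 = (s − 2)(s + 2), so |s² − 4| = |s − 2|·|s + 2|.
Restrict δ ≤ 2. Then |s − 2| < 2 gives |s| < 4, so by the triangle inequality |s + 2| ≤ 4 + 2 = 6.
Hence |s² − 4| ≤ 6|s − 2|, which is < ε once |s − 2| < ε/6.
Take δ = min(2, ε/6). If 0 < |s − 2| < δ then both bounds hold and |s² − 4| ≤ 6|s − 2| < 6·(ε/6) = ε.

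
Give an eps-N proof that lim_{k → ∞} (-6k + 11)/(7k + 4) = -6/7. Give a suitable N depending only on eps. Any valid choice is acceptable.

N = (101/49)/eps

Suppose eps > 0. For k ≥ 1, |(-6k + 11)/(7k + 4) + 6/7| = |101|/(7(7k + 4)) = 101/(7(7k + 4)).
Since 7k + 4 ≥ 7k for k ≥ 1, this is ≤ 101/(7·7k) = (101/49)/k.
So |(-6k + 11)/(7k + 4) + 6/7| < eps whenever k > (101/49)/eps.
Take N = (101/49)/eps. If k > N then |(-6k + 11)/(7k + 4) + 6/7| ≤ (101/49)/k < eps.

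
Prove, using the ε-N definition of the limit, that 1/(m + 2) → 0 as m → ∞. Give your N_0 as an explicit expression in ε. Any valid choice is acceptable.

N_0 = 1/ε

Suppose ε > 0. For m ≥ 1, |1/(m + 2) − 0| = 1/(m + 2) ≤ 1/m.
We need 1/m < ε, i.e. m > 1/ε.
Take N_0 = 1/ε. If m > N_0 then |1/(m + 2)| ≤ 1/m < ε.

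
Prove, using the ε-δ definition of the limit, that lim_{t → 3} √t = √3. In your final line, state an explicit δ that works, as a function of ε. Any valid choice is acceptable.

δ = min(3, √3·ε)

Fix ε > 0. We want δ > 0 such that 0 < |t − 3| < δ implies |√t − √3| < ε.
Multiplying by the conjugate, |√t − √3| = |t − 3|/(√t + √3).
Restrict δ ≤ 3 so that |t − 3| < 3 forces t > 0, and then √t + √3 > √3.
Hence |√t − √3| < |t − 3|/√3, which is < ε once |t − 3| < √3·ε.
Take δ = min(3, √3·ε). If 0 < |t − 3| < δ then t > 0 and |√t − √3| < |t − 3|/√3 < ε.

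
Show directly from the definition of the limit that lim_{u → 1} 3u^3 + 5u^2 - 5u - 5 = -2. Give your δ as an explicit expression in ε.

Let ε > 0. We want δ > 0 such that 0 < |u − 1| < δ implies |(3u^3 + 5u^2 - 5u - 5) + 2| < ε.
(3u^3 + 5u^2 - 5u - 5) + 2 = 3u^3 + 5u^2 - 5u - 3 = (u − 1)(3u^2 + 8u + 3).
So |(3u^3 + 5u^2 - 5u - 5) + 2| = |u − 1|·|3u^2 + 8u + 3|.
Require δ ≤ 2. Then |u − 1| < 2 gives |u| < 3, and by the triangle inequality |3u^2 + 8u + 3| ≤ 3·3^2 + 8·3 + 3 = 54.
Hence |(3u^3 + 5u^2 - 5u - 5) + 2| ≤ 54|u − 1| < ε provided |u − 1| < ε/54.
Take δ = min(2, ε/54). Then 0 < |u − 1| < δ gives both |u − 1| < 2 and |u − 1| < ε/54, so |(3u^3 + 5u^2 - 5u - 5) + 2| < ε.

δ = min(2, ε/54)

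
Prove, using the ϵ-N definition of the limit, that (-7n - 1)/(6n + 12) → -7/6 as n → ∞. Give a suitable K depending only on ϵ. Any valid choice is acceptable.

K = (13/6)/ϵ

Let ϵ > 0. For n ≥ 1, |(-7n - 1)/(6n + 12) + 7/6| = |78|/(6(6n + 12)) = 78/(6(6n + 12)).
Since 6n + 12 ≥ 6n for n ≥ 1, this is ≤ 78/(6·6n) = (13/6)/n.
So |(-7n - 1)/(6n + 12) + 7/6| < ϵ whenever n > (13/6)/ϵ.
Take K = (13/6)/ϵ. If n > K then |(-7n - 1)/(6n + 12) + 7/6| ≤ (13/6)/n < ϵ.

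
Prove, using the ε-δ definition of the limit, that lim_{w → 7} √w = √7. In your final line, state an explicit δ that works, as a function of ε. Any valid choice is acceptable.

Fix ε > 0. We want δ > 0 such that 0 < |w − 7| < δ implies |√w − √7| < ε.
Rationalise: √w − √7 = (w − 7)/(√w + √7), so |√w − √7| = |w − 7|/(√w + √7).
Restrict δ ≤ 7 so that |w − 7| < 7 forces w > 0, and then √w + √7 > √7.
Hence |√w − √7| < |w − 7|/√7, which is < ε once |w − 7| < √7·ε.
Take δ = min(7, √7·ε). If 0 < |w − 7| < δ then w > 0 and |√w − √7| < |w − 7|/√7 < ε.

δ = min(7, √7·ε)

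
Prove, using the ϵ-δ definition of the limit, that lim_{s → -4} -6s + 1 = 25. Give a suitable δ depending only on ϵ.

Let ϵ > 0. We need δ > 0 so that 0 < |s + 4| < δ implies |(-6s + 1) − 25| < ϵ.
Since (-6s + 1) − 25 = -6(s + 4), we have |(-6s + 1) − 25| = 6|s + 4|.
Thus it suffices that |s + 4| < ϵ/6.
Choosing δ = ϵ/6 gives |(-6s + 1) − 25| = 6|s + 4| < ϵ whenever |s + 4| < δ.

δ = ϵ/6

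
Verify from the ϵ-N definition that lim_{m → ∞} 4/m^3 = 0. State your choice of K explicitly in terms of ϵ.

Fix ϵ > 0. For m ≥ 1, |4/m^3 − 0| = 4/m^3.
4/m^3 < ϵ ⇔ m^3 > 4/ϵ ⇔ m > (4/ϵ)^{1/3}.
Take K = (4/ϵ)^{1/3}. Then m > K implies 4/m^3 < ϵ.

K = (4/ϵ)^{1/3}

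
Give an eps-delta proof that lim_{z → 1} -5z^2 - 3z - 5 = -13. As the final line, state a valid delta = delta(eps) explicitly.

delta = min(2, eps/23)

Fix eps > 0. We want delta > 0 such that 0 < |z − 1| < delta implies |(-5z^2 - 3z - 5) + 13| < eps.
(-5z^2 - 3z - 5) + 13 = -5z^2 - 3z + 8 = (z − 1)(-5z - 8).
So |(-5z^2 - 3z - 5) + 13| = |z − 1|·|-5z - 8|.
Assume first that |z − 1| < 2, so |z| < 3. Then |-5z - 8| ≤ 5·3 + 8 = 23.
Hence |(-5z^2 - 3z - 5) + 13| ≤ 23|z − 1| < eps provided |z − 1| < eps/23.
Choosing delta = min(2, eps/23) ensures both conditions, hence |(-5z^2 - 3z - 5) + 13| < eps.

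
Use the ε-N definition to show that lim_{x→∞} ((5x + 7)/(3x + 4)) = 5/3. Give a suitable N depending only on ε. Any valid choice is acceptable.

N = (1/9)/ε

Fix ε > 0. We seek N > 0 such that x > N implies |(5x + 7)/(3x + 4) − (5/3)| < ε.
(5x + 7)/(3x + 4) − (5/3) = (3(5x + 7) − 5(3x + 4)) / (3(3x + 4)) = 1/(3(3x + 4)).
For x > 0 we have 3x + 4 > 3x, so |(5x + 7)/(3x + 4) − (5/3)| = 1/(3(3x + 4)) < 1/(3·3x) = (1/9)/x.
Thus |(5x + 7)/(3x + 4) − (5/3)| < ε whenever x > (1/9)/ε.
Take N = (1/9)/ε. If x > N then |(5x + 7)/(3x + 4) − (5/3)| < (1/9)/x < ε.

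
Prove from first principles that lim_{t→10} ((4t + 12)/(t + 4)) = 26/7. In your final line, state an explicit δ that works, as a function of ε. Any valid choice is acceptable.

δ = min(7, (49/2)ε)

Fix ε > 0. We want δ > 0 with 0 < |t − 10| < δ ⇒ |(4t + 12)/(t + 4) − (26/7)| < ε.
Combining over a common denominator, (4t + 12)/(t + 4) − (26/7) = [(4t + 12)·14 − 52·(t + 4)] / [14·(t + 4)] = 4(t − 10) / (14(t + 4)).
So |(4t + 12)/(t + 4) − (26/7)| = 4|t − 10| / (14·|t + 4|).
Require δ ≤ 7, so |t + 4| ≥ |14| − |t − 10| > 14 − 7 = 7.
Hence |(4t + 12)/(t + 4) − (26/7)| < 4|t − 10|/(14·7) = (2/49)|t − 10|, which is < ε once |t − 10| < (49/2)ε.
Take δ = min(7, (49/2)ε). Then 0 < |t − 10| < δ forces both bounds, so |(4t + 12)/(t + 4) − (26/7)| < ε.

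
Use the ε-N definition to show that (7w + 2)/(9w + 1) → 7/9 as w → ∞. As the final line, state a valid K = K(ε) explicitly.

K = (11/81)/ε

Fix ε > 0. We seek K > 0 such that w > K implies |(7w + 2)/(9w + 1) − (7/9)| < ε.
(7w + 2)/(9w + 1) − (7/9) = (9(7w + 2) − 7(9w + 1)) / (9(9w + 1)) = 11/(9(9w + 1)).
For w > 0 we have 9w + 1 > 9w, so |(7w + 2)/(9w + 1) − (7/9)| = 11/(9(9w + 1)) < 11/(9·9w) = (11/81)/w.
Thus |(7w + 2)/(9w + 1) − (7/9)| < ε whenever w > (11/81)/ε.
Take K = (11/81)/ε. If w > K then |(7w + 2)/(9w + 1) − (7/9)| < (11/81)/w < ε.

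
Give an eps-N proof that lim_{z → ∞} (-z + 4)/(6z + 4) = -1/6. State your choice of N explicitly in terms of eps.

Fix eps > 0. We seek N > 0 such that z > N implies |(-z + 4)/(6z + 4) + 1/6| < eps.
(-z + 4)/(6z + 4) + 1/6 = (6(-z + 4) − (-1)(6z + 4)) / (6(6z + 4)) = 28/(6(6z + 4)).
For z > 0 we have 6z + 4 > 6z, so |(-z + 4)/(6z + 4) + 1/6| = 28/(6(6z + 4)) < 28/(6·6z) = (7/9)/z.
Thus |(-z + 4)/(6z + 4) + 1/6| < eps whenever z > (7/9)/eps.
Take N = (7/9)/eps. If z > N then |(-z + 4)/(6z + 4) + 1/6| < (7/9)/z < eps.

N = (7/9)/eps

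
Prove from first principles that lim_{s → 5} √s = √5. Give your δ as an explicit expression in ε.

δ = min(5, √5·ε)

Let ε > 0 be given. We want δ > 0 such that 0 < |s − 5| < δ implies |√s − √5| < ε.
Multiplying by the conjugate, |√s − √5| = |s − 5|/(√s + √5).
Restrict δ ≤ 5 so that |s − 5| < 5 forces s > 0, and then √s + √5 > √5.
Hence |√s − √5| < |s − 5|/√5, which is < ε once |s − 5| < √5·ε.
Take δ = min(5, √5·ε). If 0 < |s − 5| < δ then s > 0 and |√s − √5| < |s − 5|/√5 < ε.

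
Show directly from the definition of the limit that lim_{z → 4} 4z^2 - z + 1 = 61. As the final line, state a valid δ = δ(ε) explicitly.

Let ε > 0 be given. We want δ > 0 such that 0 < |z − 4| < δ implies |(4z^2 - z + 1) − 61| < ε.
(4z^2 - z + 1) − 61 = 4z^2 - z - 60 = (z − 4)(4z + 15).
So |(4z^2 - z + 1) − 61| = |z − 4|·|4z + 15|.
Assume first that |z − 4| < 1, so |z| < 5. Then |4z + 15| ≤ 4·5 + 15 = 35.
Hence |(4z^2 - z + 1) − 61| ≤ 35|z − 4| < ε provided |z − 4| < ε/35.
Choosing δ = min(1, ε/35) ensures both conditions, hence |(4z^2 - z + 1) − 61| < ε.

δ = min(1, ε/35)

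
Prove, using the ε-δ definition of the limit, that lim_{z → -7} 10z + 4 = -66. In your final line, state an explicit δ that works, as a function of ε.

δ = ε/10

Suppose ε > 0. We need δ > 0 so that 0 < |z + 7| < δ implies |(10z + 4) + 66| < ε.
Since (10z + 4) + 66 = 10(z + 7), we have |(10z + 4) + 66| = 10|z + 7|.
So 10|z + 7| < ε exactly when |z + 7| < ε/10.
Choosing δ = ε/10 gives |(10z + 4) + 66| = 10|z + 7| < ε whenever |z + 7| < δ.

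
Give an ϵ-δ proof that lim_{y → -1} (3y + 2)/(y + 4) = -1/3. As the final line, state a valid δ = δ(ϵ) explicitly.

δ = min(3/2, (9/20)ϵ)

Fix ϵ > 0. We want δ > 0 with 0 < |y + 1| < δ ⇒ |(3y + 2)/(y + 4) + 1/3| < ϵ.
Combining over a common denominator, (3y + 2)/(y + 4) + 1/3 = [(3y + 2)·3 − (-1)·(y + 4)] / [3·(y + 4)] = 10(y + 1) / (3(y + 4)).
So |(3y + 2)/(y + 4) + 1/3| = 10|y + 1| / (3·|y + 4|).
Restrict δ ≤ 3/2. Then |y + 1| < 3/2 gives |y + 4| = |(y + 1) + 3| ≥ 3 − 3/2 = 3/2.
Hence |(3y + 2)/(y + 4) + 1/3| < 10|y + 1|/(3·(3/2)) = (20/9)|y + 1|, which is < ϵ once |y + 1| < (9/20)ϵ.
Take δ = min(3/2, (9/20)ϵ). Then 0 < |y + 1| < δ forces both bounds, so |(3y + 2)/(y + 4) + 1/3| < ϵ.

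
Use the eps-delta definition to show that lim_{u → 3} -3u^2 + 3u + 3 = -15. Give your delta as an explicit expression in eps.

Suppose eps > 0. We want delta > 0 such that 0 < |u − 3| < delta implies |(-3u^2 + 3u + 3) + 15| < eps.
(-3u^2 + 3u + 3) + 15 = -3u^2 + 3u + 18 = (u − 3)(-3u - 6).
So |(-3u^2 + 3u + 3) + 15| = |u − 3|·|-3u - 6|.
Require delta ≤ 1. Then |u − 3| < 1 gives |u| < 4, and by the triangle inequality |-3u - 6| ≤ 3·4 + 6 = 18.
Hence |(-3u^2 + 3u + 3) + 15| ≤ 18|u − 3| < eps provided |u − 3| < eps/18.
Choosing delta = min(1, eps/18) ensures both conditions, hence |(-3u^2 + 3u + 3) + 15| < eps.

delta = min(1, eps/18)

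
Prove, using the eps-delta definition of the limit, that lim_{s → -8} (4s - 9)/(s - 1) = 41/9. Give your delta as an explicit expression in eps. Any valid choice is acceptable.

delta = min(9/2, (81/10)eps)

Let eps > 0. We want delta > 0 with 0 < |s + 8| < delta ⇒ |(4s - 9)/(s - 1) − (41/9)| < eps.
Combining over a common denominator, (4s - 9)/(s - 1) − (41/9) = [(4s - 9)·(-9) − (-41)·(s - 1)] / [(-9)·(s - 1)] = 5(s + 8) / ((-9)(s - 1)).
So |(4s - 9)/(s - 1) − (41/9)| = 5|s + 8| / (9·|s − 1|).
Require delta ≤ 9/2, so |s − 1| ≥ |-9| − |s + 8| > 9 − 9/2 = 9/2.
Hence |(4s - 9)/(s - 1) − (41/9)| < 5|s + 8|/(9·(9/2)) = (10/81)|s + 8|, which is < eps once |s + 8| < (81/10)eps.
Take delta = min(9/2, (81/10)eps). Then 0 < |s + 8| < delta forces both bounds, so |(4s - 9)/(s - 1) − (41/9)| < eps.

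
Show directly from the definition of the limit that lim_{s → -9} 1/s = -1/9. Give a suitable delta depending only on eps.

delta = min(9/2, (81/2)eps)

Let eps > 0 be given. We seek delta > 0 such that 0 < |s + 9| < delta implies |1/s + 1/9| < eps.
|1/s + 1/9| = |-9 − s|/(9·|s|) = |s + 9|/(9|s|).
Require delta ≤ 9/2 so that |s| > 9 − 9/2 = 9/2, hence 9|s| > 81/2.
Then |1/s + 1/9| < |s + 9|/(81/2), which is < eps when |s + 9| < (81/2)eps.
Take delta = min(9/2, (81/2)eps). Then 0 < |s + 9| < delta gives both |s + 9| < 9/2 and |s + 9| < (81/2)eps, so |1/s + 1/9| < eps.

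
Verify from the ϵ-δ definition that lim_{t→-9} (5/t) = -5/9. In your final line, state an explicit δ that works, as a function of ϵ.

δ = min(9/2, (81/10)ϵ)

Fix ϵ > 0. We seek δ > 0 such that 0 < |t + 9| < δ implies |5/t + 5/9| < ϵ.
|5/t + 5/9| = 5·|-9 − t|/(9·|t|) = 5|t + 9|/(9|t|).
Restrict δ ≤ 9/2. Then |t + 9| < 9/2 gives |t| > 9/2, so 9|t| > 81/2.
Then |5/t + 5/9| < 5|t + 9|/(81/2), which is < ϵ when |t + 9| < (81/10)ϵ.
Take δ = min(9/2, (81/10)ϵ). Then 0 < |t + 9| < δ gives both |t + 9| < 9/2 and |t + 9| < (81/10)ϵ, so |5/t + 5/9| < ϵ.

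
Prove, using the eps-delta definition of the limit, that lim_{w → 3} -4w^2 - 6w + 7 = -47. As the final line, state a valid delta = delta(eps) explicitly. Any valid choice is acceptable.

Suppose eps > 0. We want delta > 0 such that 0 < |w − 3| < delta implies |(-4w^2 - 6w + 7) + 47| < eps.
(-4w^2 - 6w + 7) + 47 = -4w^2 - 6w + 54 = (w − 3)(-4w - 18).
So |(-4w^2 - 6w + 7) + 47| = |w − 3|·|-4w - 18|.
Assume first that |w − 3| < 1, so |w| < 4. Then |-4w - 18| ≤ 4·4 + 18 = 34.
Hence |(-4w^2 - 6w + 7) + 47| ≤ 34|w − 3| < eps provided |w − 3| < eps/34.
Take delta = min(1, eps/34). Then 0 < |w − 3| < delta gives both |w − 3| < 1 and |w − 3| < eps/34, so |(-4w^2 - 6w + 7) + 47| < eps.

delta = min(1, eps/34)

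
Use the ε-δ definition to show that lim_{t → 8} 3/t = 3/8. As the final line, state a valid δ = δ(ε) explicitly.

Fix ε > 0. We seek δ > 0 such that 0 < |t − 8| < δ implies |3/t − (3/8)| < ε.
|3/t − (3/8)| = 3·|8 − t|/(8·|t|) = 3|t − 8|/(8|t|).
Restrict δ ≤ 4. Then |t − 8| < 4 gives |t| > 4, so 8|t| > 32.
Then |3/t − (3/8)| < 3|t − 8|/32, which is < ε when |t − 8| < (32/3)ε.
Take δ = min(4, (32/3)ε). Then 0 < |t − 8| < δ gives both |t − 8| < 4 and |t − 8| < (32/3)ε, so |3/t − (3/8)| < ε.

δ = min(4, (32/3)ε)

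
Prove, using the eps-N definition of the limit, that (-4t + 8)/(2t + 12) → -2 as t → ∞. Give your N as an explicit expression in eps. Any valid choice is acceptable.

Fix eps > 0. We seek N > 0 such that t > N implies |(-4t + 8)/(2t + 12) + 2| < eps.
(-4t + 8)/(2t + 12) + 2 = (2(-4t + 8) − (-4)(2t + 12)) / (2(2t + 12)) = 64/(2(2t + 12)).
For t > 0 we have 2t + 12 > 2t, so |(-4t + 8)/(2t + 12) + 2| = 64/(2(2t + 12)) < 64/(2·2t) = 16/t.
Thus |(-4t + 8)/(2t + 12) + 2| < eps whenever t > 16/eps.
Take N = 16/eps. If t > N then |(-4t + 8)/(2t + 12) + 2| < 16/t < eps.

N = 16/eps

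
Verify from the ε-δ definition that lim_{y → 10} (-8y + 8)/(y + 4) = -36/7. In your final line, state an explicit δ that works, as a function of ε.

δ = min(7, (49/20)ε)

Let ε > 0 be given. We want δ > 0 with 0 < |y − 10| < δ ⇒ |(-8y + 8)/(y + 4) + 36/7| < ε.
Combining over a common denominator, (-8y + 8)/(y + 4) + 36/7 = [(-8y + 8)·14 − (-72)·(y + 4)] / [14·(y + 4)] = -40(y − 10) / (14(y + 4)).
So |(-8y + 8)/(y + 4) + 36/7| = 40|y − 10| / (14·|y + 4|).
Restrict δ ≤ 7. Then |y − 10| < 7 gives |y + 4| = |(y − 10) + 14| ≥ 14 − 7 = 7.
Hence |(-8y + 8)/(y + 4) + 36/7| < 40|y − 10|/(14·7) = (20/49)|y − 10|, which is < ε once |y − 10| < (49/20)ε.
Take δ = min(7, (49/20)ε). Then 0 < |y − 10| < δ forces both bounds, so |(-8y + 8)/(y + 4) + 36/7| < ε.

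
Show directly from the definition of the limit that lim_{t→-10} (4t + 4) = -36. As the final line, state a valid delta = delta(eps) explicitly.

Let eps > 0. We need delta > 0 so that 0 < |t + 10| < delta implies |(4t + 4) + 36| < eps.
|(4t + 4) + 36| = |4t + 40| = 4|t + 10|.
Thus it suffices that |t + 10| < eps/4.
Choosing delta = eps/4 gives |(4t + 4) + 36| = 4|t + 10| < eps whenever |t + 10| < delta.

delta = eps/4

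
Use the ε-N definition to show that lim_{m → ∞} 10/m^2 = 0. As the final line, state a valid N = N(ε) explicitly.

Let ε > 0 be given. For m ≥ 1, |10/m^2 − 0| = 10/m^2.
10/m^2 < ε ⇔ m^2 > 10/ε ⇔ m > (10/ε)^{1/2}.
Take N = (10/ε)^{1/2}. Then m > N implies 10/m^2 < ε.

N = (10/ε)^{1/2}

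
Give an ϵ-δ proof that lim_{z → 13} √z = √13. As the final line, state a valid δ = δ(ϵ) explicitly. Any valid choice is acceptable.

δ = min(13, √13·ϵ)

Let ϵ > 0 be given. We want δ > 0 such that 0 < |z − 13| < δ implies |√z − √13| < ϵ.
Rationalise: √z − √13 = (z − 13)/(√z + √13), so |√z − √13| = |z − 13|/(√z + √13).
Restrict δ ≤ 13 so that |z − 13| < 13 forces z > 0, and then √z + √13 > √13.
Hence |√z − √13| < |z − 13|/√13, which is < ϵ once |z − 13| < √13·ϵ.
Take δ = min(13, √13·ϵ). If 0 < |z − 13| < δ then z > 0 and |√z − √13| < |z − 13|/√13 < ϵ.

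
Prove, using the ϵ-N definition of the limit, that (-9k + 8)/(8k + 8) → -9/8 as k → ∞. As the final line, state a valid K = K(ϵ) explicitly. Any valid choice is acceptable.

Suppose ϵ > 0. For k ≥ 1, |(-9k + 8)/(8k + 8) + 9/8| = |136|/(8(8k + 8)) = 136/(8(8k + 8)).
Since 8k + 8 ≥ 8k for k ≥ 1, this is ≤ 136/(8·8k) = (17/8)/k.
So |(-9k + 8)/(8k + 8) + 9/8| < ϵ whenever k > (17/8)/ϵ.
Take K = (17/8)/ϵ. If k > K then |(-9k + 8)/(8k + 8) + 9/8| ≤ (17/8)/k < ϵ.

K = (17/8)/ϵ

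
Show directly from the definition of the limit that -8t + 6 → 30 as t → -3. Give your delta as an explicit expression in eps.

delta = eps/8

Let eps > 0 be given. We need delta > 0 so that 0 < |t + 3| < delta implies |(-8t + 6) − 30| < eps.
Since (-8t + 6) − 30 = -8(t + 3), we have |(-8t + 6) − 30| = 8|t + 3|.
So 8|t + 3| < eps exactly when |t + 3| < eps/8.
Take delta = eps/8. If 0 < |t + 3| < delta then |(-8t + 6) − 30| = 8|t + 3| < 8·(eps/8) = eps.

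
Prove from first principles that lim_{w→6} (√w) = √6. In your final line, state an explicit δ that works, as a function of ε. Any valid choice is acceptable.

δ = min(6, √6·ε)

Let ε > 0 be given. We want δ > 0 such that 0 < |w − 6| < δ implies |√w − √6| < ε.
Multiplying by the conjugate, |√w − √6| = |w − 6|/(√w + √6).
Restrict δ ≤ 6 so that |w − 6| < 6 forces w > 0, and then √w + √6 > √6.
Hence |√w − √6| < |w − 6|/√6, which is < ε once |w − 6| < √6·ε.
Take δ = min(6, √6·ε). If 0 < |w − 6| < δ then w > 0 and |√w − √6| < |w − 6|/√6 < ε.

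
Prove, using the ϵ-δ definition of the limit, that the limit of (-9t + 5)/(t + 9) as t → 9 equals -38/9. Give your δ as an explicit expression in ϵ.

δ = min(9, (81/43)ϵ)

Fix ϵ > 0. We want δ > 0 with 0 < |t − 9| < δ ⇒ |(-9t + 5)/(t + 9) + 38/9| < ϵ.
Combining over a common denominator, (-9t + 5)/(t + 9) + 38/9 = [(-9t + 5)·18 − (-76)·(t + 9)] / [18·(t + 9)] = -86(t − 9) / (18(t + 9)).
So |(-9t + 5)/(t + 9) + 38/9| = 86|t − 9| / (18·|t + 9|).
Restrict δ ≤ 9. Then |t − 9| < 9 gives |t + 9| = |(t − 9) + 18| ≥ 18 − 9 = 9.
Hence |(-9t + 5)/(t + 9) + 38/9| < 86|t − 9|/(18·9) = (43/81)|t − 9|, which is < ϵ once |t − 9| < (81/43)ϵ.
Take δ = min(9, (81/43)ϵ). Then 0 < |t − 9| < δ forces both bounds, so |(-9t + 5)/(t + 9) + 38/9| < ϵ.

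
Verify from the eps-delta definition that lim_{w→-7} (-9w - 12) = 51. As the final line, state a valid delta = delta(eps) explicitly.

Fix eps > 0. We need delta > 0 so that 0 < |w + 7| < delta implies |(-9w - 12) − 51| < eps.
Since (-9w - 12) − 51 = -9(w + 7), we have |(-9w - 12) − 51| = 9|w + 7|.
Thus it suffices that |w + 7| < eps/9.
Choosing delta = eps/9 gives |(-9w - 12) − 51| = 9|w + 7| < eps whenever |w + 7| < delta.

delta = eps/9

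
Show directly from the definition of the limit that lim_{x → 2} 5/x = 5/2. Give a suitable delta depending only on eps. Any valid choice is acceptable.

delta = min(1, (2/5)eps)

Suppose eps > 0. We seek delta > 0 such that 0 < |x − 2| < delta implies |5/x − (5/2)| < eps.
|5/x − (5/2)| = 5·|2 − x|/(2·|x|) = 5|x − 2|/(2|x|).
Restrict delta ≤ 1. Then |x − 2| < 1 gives |x| > 1, so 2|x| > 2.
Then |5/x − (5/2)| < 5|x − 2|/2, which is < eps when |x − 2| < (2/5)eps.
Take delta = min(1, (2/5)eps). Then 0 < |x − 2| < delta gives both |x − 2| < 1 and |x − 2| < (2/5)eps, so |5/x − (5/2)| < eps.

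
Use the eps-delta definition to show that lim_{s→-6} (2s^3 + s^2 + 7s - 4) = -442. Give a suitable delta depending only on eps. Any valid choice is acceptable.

delta = min(2, eps/289)

Fix eps > 0. We want delta > 0 such that 0 < |s + 6| < delta implies |(2s^3 + s^2 + 7s - 4) + 442| < eps.
(2s^3 + s^2 + 7s - 4) + 442 = 2s^3 + s^2 + 7s + 438 = (s + 6)(2s^2 - 11s + 73).
So |(2s^3 + s^2 + 7s - 4) + 442| = |s + 6|·|2s^2 - 11s + 73|.
Require delta ≤ 2. Then |s + 6| < 2 gives |s| < 8, and by the triangle inequality |2s^2 - 11s + 73| ≤ 2·8^2 + 11·8 + 73 = 289.
Hence |(2s^3 + s^2 + 7s - 4) + 442| ≤ 289|s + 6| < eps provided |s + 6| < eps/289.
Take delta = min(2, eps/289). Then 0 < |s + 6| < delta gives both |s + 6| < 2 and |s + 6| < eps/289, so |(2s^3 + s^2 + 7s - 4) + 442| < eps.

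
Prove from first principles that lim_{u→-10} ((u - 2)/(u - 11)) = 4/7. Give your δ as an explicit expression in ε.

Let ε > 0. We want δ > 0 with 0 < |u + 10| < δ ⇒ |(u - 2)/(u - 11) − (4/7)| < ε.
Combining over a common denominator, (u - 2)/(u - 11) − (4/7) = [(u - 2)·(-21) − (-12)·(u - 11)] / [(-21)·(u - 11)] = -9(u + 10) / ((-21)(u - 11)).
So |(u - 2)/(u - 11) − (4/7)| = 9|u + 10| / (21·|u − 11|).
Restrict δ ≤ 21/2. Then |u + 10| < 21/2 gives |u − 11| = |(u + 10) + (-21)| ≥ 21 − 21/2 = 21/2.
Hence |(u - 2)/(u - 11) − (4/7)| < 9|u + 10|/(21·(21/2)) = (2/49)|u + 10|, which is < ε once |u + 10| < (49/2)ε.
Take δ = min(21/2, (49/2)ε). Then 0 < |u + 10| < δ forces both bounds, so |(u - 2)/(u - 11) − (4/7)| < ε.

δ = min(21/2, (49/2)ε)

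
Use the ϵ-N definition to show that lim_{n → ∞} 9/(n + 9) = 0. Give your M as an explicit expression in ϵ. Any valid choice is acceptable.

Suppose ϵ > 0. For n ≥ 1, |9/(n + 9) − 0| = 9/(n + 9) ≤ 9/n.
We need 9/n < ϵ, i.e. n > 9/ϵ.
Take M = 9/ϵ. If n > M then |9/(n + 9)| ≤ 9/n < ϵ.

M = 9/ϵ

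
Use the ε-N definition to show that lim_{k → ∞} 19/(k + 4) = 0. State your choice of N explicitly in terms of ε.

Let ε > 0. For k ≥ 1, |19/(k + 4) − 0| = 19/(k + 4) ≤ 19/k.
We need 19/k < ε, i.e. k > 19/ε.
Take N = 19/ε. If k > N then |19/(k + 4)| ≤ 19/k < ε.

N = 19/ε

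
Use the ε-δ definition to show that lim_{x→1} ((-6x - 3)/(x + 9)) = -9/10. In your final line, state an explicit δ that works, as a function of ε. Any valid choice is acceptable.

Let ε > 0. We want δ > 0 with 0 < |x − 1| < δ ⇒ |(-6x - 3)/(x + 9) + 9/10| < ε.
Combining over a common denominator, (-6x - 3)/(x + 9) + 9/10 = [(-6x - 3)·10 − (-9)·(x + 9)] / [10·(x + 9)] = -51(x − 1) / (10(x + 9)).
So |(-6x - 3)/(x + 9) + 9/10| = 51|x − 1| / (10·|x + 9|).
Restrict δ ≤ 5. Then |x − 1| < 5 gives |x + 9| = |(x − 1) + 10| ≥ 10 − 5 = 5.
Hence |(-6x - 3)/(x + 9) + 9/10| < 51|x − 1|/(10·5) = (51/50)|x − 1|, which is < ε once |x − 1| < (50/51)ε.
Take δ = min(5, (50/51)ε). Then 0 < |x − 1| < δ forces both bounds, so |(-6x - 3)/(x + 9) + 9/10| < ε.

δ = min(5, (50/51)ε)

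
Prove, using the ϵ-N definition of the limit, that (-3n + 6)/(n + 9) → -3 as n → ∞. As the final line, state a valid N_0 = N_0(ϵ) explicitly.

N_0 = 33/ϵ

Fix ϵ > 0. For n ≥ 1, |(-3n + 6)/(n + 9) + 3| = |33|/((n + 9)) = 33/((n + 9)).
Since n + 9 ≥ n for n ≥ 1, this is ≤ 33/(n) = 33/n.
So |(-3n + 6)/(n + 9) + 3| < ϵ whenever n > 33/ϵ.
Take N_0 = 33/ϵ. If n > N_0 then |(-3n + 6)/(n + 9) + 3| ≤ 33/n < ϵ.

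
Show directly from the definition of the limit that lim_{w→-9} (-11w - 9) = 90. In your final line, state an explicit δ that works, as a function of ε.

Suppose ε > 0. We need δ > 0 so that 0 < |w + 9| < δ implies |(-11w - 9) − 90| < ε.
|(-11w - 9) − 90| = |-11w - 99| = 11|w + 9|.
Thus it suffices that |w + 9| < ε/11.
Take δ = ε/11. If 0 < |w + 9| < δ then |(-11w - 9) − 90| = 11|w + 9| < 11·(ε/11) = ε.

δ = ε/11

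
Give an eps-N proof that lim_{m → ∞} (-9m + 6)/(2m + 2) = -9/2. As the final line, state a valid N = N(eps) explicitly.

N = (15/2)/eps

Suppose eps > 0. For m ≥ 1, |(-9m + 6)/(2m + 2) + 9/2| = |30|/(2(2m + 2)) = 30/(2(2m + 2)).
Since 2m + 2 ≥ 2m for m ≥ 1, this is ≤ 30/(2·2m) = (15/2)/m.
So |(-9m + 6)/(2m + 2) + 9/2| < eps whenever m > (15/2)/eps.
Take N = (15/2)/eps. If m > N then |(-9m + 6)/(2m + 2) + 9/2| ≤ (15/2)/m < eps.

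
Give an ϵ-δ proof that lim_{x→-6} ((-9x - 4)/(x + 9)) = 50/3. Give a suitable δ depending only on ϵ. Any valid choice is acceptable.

δ = min(3/2, (9/154)ϵ)

Suppose ϵ > 0. We want δ > 0 with 0 < |x + 6| < δ ⇒ |(-9x - 4)/(x + 9) − (50/3)| < ϵ.
Combining over a common denominator, (-9x - 4)/(x + 9) − (50/3) = [(-9x - 4)·3 − 50·(x + 9)] / [3·(x + 9)] = -77(x + 6) / (3(x + 9)).
So |(-9x - 4)/(x + 9) − (50/3)| = 77|x + 6| / (3·|x + 9|).
Require δ ≤ 3/2, so |x + 9| ≥ |3| − |x + 6| > 3 − 3/2 = 3/2.
Hence |(-9x - 4)/(x + 9) − (50/3)| < 77|x + 6|/(3·(3/2)) = (154/9)|x + 6|, which is < ϵ once |x + 6| < (9/154)ϵ.
Take δ = min(3/2, (9/154)ϵ). Then 0 < |x + 6| < δ forces both bounds, so |(-9x - 4)/(x + 9) − (50/3)| < ϵ.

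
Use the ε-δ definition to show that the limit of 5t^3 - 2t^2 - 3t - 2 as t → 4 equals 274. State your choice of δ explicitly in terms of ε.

Suppose ε > 0. We want δ > 0 such that 0 < |t − 4| < δ implies |(5t^3 - 2t^2 - 3t - 2) − 274| < ε.
(5t^3 - 2t^2 - 3t - 2) − 274 = 5t^3 - 2t^2 - 3t - 276 = (t − 4)(5t^2 + 18t + 69).
So |(5t^3 - 2t^2 - 3t - 2) − 274| = |t − 4|·|5t^2 + 18t + 69|.
Assume first that |t − 4| < 2, so |t| < 6. Then |5t^2 + 18t + 69| ≤ 5·6^2 + 18·6 + 69 = 357.
Hence |(5t^3 - 2t^2 - 3t - 2) − 274| ≤ 357|t − 4| < ε provided |t − 4| < ε/357.
Choosing δ = min(2, ε/357) ensures both conditions, hence |(5t^3 - 2t^2 - 3t - 2) − 274| < ε.

δ = min(2, ε/357)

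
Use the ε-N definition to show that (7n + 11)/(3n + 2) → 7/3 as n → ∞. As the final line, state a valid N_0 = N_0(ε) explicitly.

N_0 = (19/9)/ε

Let ε > 0 be given. For n ≥ 1, |(7n + 11)/(3n + 2) − (7/3)| = |19|/(3(3n + 2)) = 19/(3(3n + 2)).
Since 3n + 2 ≥ 3n for n ≥ 1, this is ≤ 19/(3·3n) = (19/9)/n.
So |(7n + 11)/(3n + 2) − (7/3)| < ε whenever n > (19/9)/ε.
Take N_0 = (19/9)/ε. If n > N_0 then |(7n + 11)/(3n + 2) − (7/3)| ≤ (19/9)/n < ε.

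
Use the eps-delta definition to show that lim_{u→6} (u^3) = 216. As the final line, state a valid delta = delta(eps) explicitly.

delta = min(1, eps/127)

Fix eps > 0. We seek delta > 0 with 0 < |u − 6| < delta ⇒ |u^3 − 216| < eps.
Factor: u^3 − 216 = (u − 6)(u^2 + 6u + 36), so |u^3 − 216| = |u − 6|·|u^2 + 6u + 36|.
Impose delta ≤ 1 so that |u| < 7; then |u^2 + 6u + 36| ≤ 127.
Hence |u^3 − 216| ≤ 127|u − 6|, which is < eps once |u − 6| < eps/127.
Take delta = min(1, eps/127). If 0 < |u − 6| < delta then both bounds hold and |u^3 − 216| ≤ 127|u − 6| < 127·(eps/127) = eps.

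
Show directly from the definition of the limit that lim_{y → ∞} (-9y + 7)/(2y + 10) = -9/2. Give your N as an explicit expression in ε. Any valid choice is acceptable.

Let ε > 0. We seek N > 0 such that y > N implies |(-9y + 7)/(2y + 10) + 9/2| < ε.
(-9y + 7)/(2y + 10) + 9/2 = (2(-9y + 7) − (-9)(2y + 10)) / (2(2y + 10)) = 104/(2(2y + 10)).
For y > 0 we have 2y + 10 > 2y, so |(-9y + 7)/(2y + 10) + 9/2| = 104/(2(2y + 10)) < 104/(2·2y) = 26/y.
Thus |(-9y + 7)/(2y + 10) + 9/2| < ε whenever y > 26/ε.
Take N = 26/ε. If y > N then |(-9y + 7)/(2y + 10) + 9/2| < 26/y < ε.

N = 26/ε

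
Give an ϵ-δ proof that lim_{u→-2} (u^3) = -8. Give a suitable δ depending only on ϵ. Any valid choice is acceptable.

δ = min(1, ϵ/19)

Let ϵ > 0. We seek δ > 0 with 0 < |u + 2| < δ ⇒ |u^3 + 8| < ϵ.
Factor: u^3 + 8 = (u + 2)(u^2 - 2u + 4), so |u^3 + 8| = |u + 2|·|u^2 - 2u + 4|.
Restrict δ ≤ 1. Then |u + 2| < 1 gives |u| < 3, so by the triangle inequality |u^2 - 2u + 4| ≤ 3^2 + 2·3 + 4 = 19.
Hence |u^3 + 8| ≤ 19|u + 2|, which is < ϵ once |u + 2| < ϵ/19.
Take δ = min(1, ϵ/19). If 0 < |u + 2| < δ then both bounds hold and |u^3 + 8| ≤ 19|u + 2| < 19·(ϵ/19) = ϵ.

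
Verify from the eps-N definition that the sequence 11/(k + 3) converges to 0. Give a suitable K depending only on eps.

K = 11/eps

Fix eps > 0. For k ≥ 1, |11/(k + 3) − 0| = 11/(k + 3) ≤ 11/k.
We need 11/k < eps, i.e. k > 11/eps.
Take K = 11/eps. If k > K then |11/(k + 3)| ≤ 11/k < eps.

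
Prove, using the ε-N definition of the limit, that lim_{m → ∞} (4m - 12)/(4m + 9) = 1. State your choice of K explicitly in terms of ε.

Fix ε > 0. For m ≥ 1, |(4m - 12)/(4m + 9) − 1| = |-84|/(4(4m + 9)) = 84/(4(4m + 9)).
Since 4m + 9 ≥ 4m for m ≥ 1, this is ≤ 84/(4·4m) = (21/4)/m.
So |(4m - 12)/(4m + 9) − 1| < ε whenever m > (21/4)/ε.
Take K = (21/4)/ε. If m > K then |(4m - 12)/(4m + 9) − 1| ≤ (21/4)/m < ε.

K = (21/4)/ε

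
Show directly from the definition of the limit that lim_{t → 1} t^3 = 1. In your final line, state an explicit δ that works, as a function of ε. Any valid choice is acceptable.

Let ε > 0. We seek δ > 0 with 0 < |t − 1| < δ ⇒ |t^3 − 1| < ε.
Factor: t^3 − 1 = (t − 1)(t^2 + t + 1), so |t^3 − 1| = |t − 1|·|t^2 + t + 1|.
Restrict δ ≤ 1. Then |t − 1| < 1 gives |t| < 2, so by the triangle inequality |t^2 + t + 1| ≤ 2^2 + 2 + 1 = 7.
Hence |t^3 − 1| ≤ 7|t − 1|, which is < ε once |t − 1| < ε/7.
Take δ = min(1, ε/7). If 0 < |t − 1| < δ then both bounds hold and |t^3 − 1| ≤ 7|t − 1| < 7·(ε/7) = ε.

δ = min(1, ε/7)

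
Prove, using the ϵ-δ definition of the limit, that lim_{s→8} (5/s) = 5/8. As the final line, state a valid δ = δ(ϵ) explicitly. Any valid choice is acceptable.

δ = min(4, (32/5)ϵ)

Let ϵ > 0. We seek δ > 0 such that 0 < |s − 8| < δ implies |5/s − (5/8)| < ϵ.
|5/s − (5/8)| = 5·|8 − s|/(8·|s|) = 5|s − 8|/(8|s|).
Restrict δ ≤ 4. Then |s − 8| < 4 gives |s| > 4, so 8|s| > 32.
Then |5/s − (5/8)| < 5|s − 8|/32, which is < ϵ when |s − 8| < (32/5)ϵ.
Take δ = min(4, (32/5)ϵ). Then 0 < |s − 8| < δ gives both |s − 8| < 4 and |s − 8| < (32/5)ϵ, so |5/s − (5/8)| < ϵ.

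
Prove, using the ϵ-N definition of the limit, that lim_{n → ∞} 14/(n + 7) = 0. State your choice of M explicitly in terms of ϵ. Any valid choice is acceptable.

M = 14/ϵ

Let ϵ > 0 be given. For n ≥ 1, |14/(n + 7) − 0| = 14/(n + 7) ≤ 14/n.
We need 14/n < ϵ, i.e. n > 14/ϵ.
Take M = 14/ϵ. If n > M then |14/(n + 7)| ≤ 14/n < ϵ.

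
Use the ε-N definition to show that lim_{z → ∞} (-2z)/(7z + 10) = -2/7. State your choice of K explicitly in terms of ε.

Let ε > 0 be given. We seek K > 0 such that z > K implies |(-2z)/(7z + 10) + 2/7| < ε.
(-2z)/(7z + 10) + 2/7 = (7(-2z) − (-2)(7z + 10)) / (7(7z + 10)) = 20/(7(7z + 10)).
For z > 0 we have 7z + 10 > 7z, so |(-2z)/(7z + 10) + 2/7| = 20/(7(7z + 10)) < 20/(7·7z) = (20/49)/z.
Thus |(-2z)/(7z + 10) + 2/7| < ε whenever z > (20/49)/ε.
Take K = (20/49)/ε. If z > K then |(-2z)/(7z + 10) + 2/7| < (20/49)/z < ε.

K = (20/49)/ε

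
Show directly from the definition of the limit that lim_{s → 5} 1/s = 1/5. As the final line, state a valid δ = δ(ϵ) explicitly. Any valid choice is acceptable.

δ = min(5/2, (25/2)ϵ)

Let ϵ > 0. We seek δ > 0 such that 0 < |s − 5| < δ implies |1/s − (1/5)| < ϵ.
|1/s − (1/5)| = |5 − s|/(5·|s|) = |s − 5|/(5|s|).
Restrict δ ≤ 5/2. Then |s − 5| < 5/2 gives |s| > 5/2, so 5|s| > 25/2.
Then |1/s − (1/5)| < |s − 5|/(25/2), which is < ϵ when |s − 5| < (25/2)ϵ.
Take δ = min(5/2, (25/2)ϵ). Then 0 < |s − 5| < δ gives both |s − 5| < 5/2 and |s − 5| < (25/2)ϵ, so |1/s − (1/5)| < ϵ.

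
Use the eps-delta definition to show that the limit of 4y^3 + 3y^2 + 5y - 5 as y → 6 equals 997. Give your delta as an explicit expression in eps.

Suppose eps > 0. We want delta > 0 such that 0 < |y − 6| < delta implies |(4y^3 + 3y^2 + 5y - 5) − 997| < eps.
(4y^3 + 3y^2 + 5y - 5) − 997 = 4y^3 + 3y^2 + 5y - 1002 = (y − 6)(4y^2 + 27y + 167).
So |(4y^3 + 3y^2 + 5y - 5) − 997| = |y − 6|·|4y^2 + 27y + 167|.
Require delta ≤ 1. Then |y − 6| < 1 gives |y| < 7, and by the triangle inequality |4y^2 + 27y + 167| ≤ 4·7^2 + 27·7 + 167 = 552.
Hence |(4y^3 + 3y^2 + 5y - 5) − 997| ≤ 552|y − 6| < eps provided |y − 6| < eps/552.
Take delta = min(1, eps/552). Then 0 < |y − 6| < delta gives both |y − 6| < 1 and |y − 6| < eps/552, so |(4y^3 + 3y^2 + 5y - 5) − 997| < eps.

delta = min(1, eps/552)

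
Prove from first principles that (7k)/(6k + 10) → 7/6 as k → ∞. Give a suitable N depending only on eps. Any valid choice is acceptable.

Fix eps > 0. For k ≥ 1, |(7k)/(6k + 10) − (7/6)| = |-70|/(6(6k + 10)) = 70/(6(6k + 10)).
Since 6k + 10 ≥ 6k for k ≥ 1, this is ≤ 70/(6·6k) = (35/18)/k.
So |(7k)/(6k + 10) − (7/6)| < eps whenever k > (35/18)/eps.
Take N = (35/18)/eps. If k > N then |(7k)/(6k + 10) − (7/6)| ≤ (35/18)/k < eps.

N = (35/18)/eps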